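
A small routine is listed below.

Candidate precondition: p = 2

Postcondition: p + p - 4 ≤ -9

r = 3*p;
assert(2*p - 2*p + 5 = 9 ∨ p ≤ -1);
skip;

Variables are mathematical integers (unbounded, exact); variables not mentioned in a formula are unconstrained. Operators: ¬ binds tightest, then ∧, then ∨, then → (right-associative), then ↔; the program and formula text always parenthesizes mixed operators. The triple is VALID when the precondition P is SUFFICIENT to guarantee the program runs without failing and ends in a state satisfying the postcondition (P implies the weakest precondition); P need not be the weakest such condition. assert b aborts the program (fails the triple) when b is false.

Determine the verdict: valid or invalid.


Working backward. After the program, the postcondition p + p - 4 ≤ -9 must hold; in canonical form it is 2*p ≤ -5.
Before skip: 2*p ≤ -5
Before assert 2*p - 2*p + 5 = 9 ∨ p ≤ -1: p ≤ -1 ∧ 2*p ≤ -5
Before r := 3*p: p ≤ -1 ∧ 2*p ≤ -5
The weakest precondition is p ≤ -1 ∧ 2*p ≤ -5.
Check whether p = 2 implies it.
Countermodel: at the initial state p = 2, the precondition holds but the weakest precondition fails.
Answer: invalid


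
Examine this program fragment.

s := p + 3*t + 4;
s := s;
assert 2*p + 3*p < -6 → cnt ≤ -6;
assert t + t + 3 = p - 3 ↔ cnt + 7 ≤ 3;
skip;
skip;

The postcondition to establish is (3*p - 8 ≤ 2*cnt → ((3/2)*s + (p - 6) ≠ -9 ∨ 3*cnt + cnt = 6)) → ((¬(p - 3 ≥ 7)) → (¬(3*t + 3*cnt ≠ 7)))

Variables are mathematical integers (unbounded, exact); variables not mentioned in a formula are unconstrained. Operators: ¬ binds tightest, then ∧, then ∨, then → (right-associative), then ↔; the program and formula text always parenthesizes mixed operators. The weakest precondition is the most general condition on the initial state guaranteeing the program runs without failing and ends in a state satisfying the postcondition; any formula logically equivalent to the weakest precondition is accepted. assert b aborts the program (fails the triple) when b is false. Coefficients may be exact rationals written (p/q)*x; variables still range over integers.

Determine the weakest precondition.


Working backward. After the program, the postcondition (3*p - 8 ≤ 2*cnt → ((3/2)*s + (p - 6) ≠ -9 ∨ 3*cnt + cnt = 6)) → ((¬(p - 3 ≥ 7)) → (¬(3*t + 3*cnt ≠ 7))) must hold; in canonical form it is (3*p ≤ 2*cnt + 8 → (p + (3/2)*s ≠ -3 ∨ 4*cnt = 6)) → ((¬(p ≥ 10)) → (¬(3*cnt + 3*t ≠ 7))).
Before skip: (3*p ≤ 2*cnt + 8 → (p + (3/2)*s ≠ -3 ∨ 4*cnt = 6)) → ((¬(p ≥ 10)) → (¬(3*cnt + 3*t ≠ 7)))
Before skip: (3*p ≤ 2*cnt + 8 → (p + (3/2)*s ≠ -3 ∨ 4*cnt = 6)) → ((¬(p ≥ 10)) → (¬(3*cnt + 3*t ≠ 7)))
Before assert t + t + 3 = p - 3 ↔ cnt + 7 ≤ 3: (2*t = p - 6 ↔ cnt ≤ -4) ∧ ((3*p ≤ 2*cnt + 8 → (p + (3/2)*s ≠ -3 ∨ 4*cnt = 6)) → ((¬(p ≥ 10)) → (¬(3*cnt + 3*t ≠ 7))))
Before assert 2*p + 3*p < -6 → cnt ≤ -6: (5*p < -6 → cnt ≤ -6) ∧ (2*t = p - 6 ↔ cnt ≤ -4) ∧ ((3*p ≤ 2*cnt + 8 → (p + (3/2)*s ≠ -3 ∨ 4*cnt = 6)) → ((¬(p ≥ 10)) → (¬(3*cnt + 3*t ≠ 7))))
Before s := s: (5*p < -6 → cnt ≤ -6) ∧ (2*t = p - 6 ↔ cnt ≤ -4) ∧ ((3*p ≤ 2*cnt + 8 → (p + (3/2)*s ≠ -3 ∨ 4*cnt = 6)) → ((¬(p ≥ 10)) → (¬(3*cnt + 3*t ≠ 7))))
Before s := p + 3*t + 4: (5*p < -6 → cnt ≤ -6) ∧ (2*t = p - 6 ↔ cnt ≤ -4) ∧ ((3*p ≤ 2*cnt + 8 → ((5/2)*p + (9/2)*t ≠ -9 ∨ 4*cnt = 6)) → ((¬(p ≥ 10)) → (¬(3*cnt + 3*t ≠ 7))))
Answer: WP = (5*p < -6 → cnt ≤ -6) ∧ (2*t = p - 6 ↔ cnt ≤ -4) ∧ ((3*p ≤ 2*cnt + 8 → ((5/2)*p + (9/2)*t ≠ -9 ∨ 4*cnt = 6)) → ((¬(p ≥ 10)) → (¬(3*cnt + 3*t ≠ 7))))


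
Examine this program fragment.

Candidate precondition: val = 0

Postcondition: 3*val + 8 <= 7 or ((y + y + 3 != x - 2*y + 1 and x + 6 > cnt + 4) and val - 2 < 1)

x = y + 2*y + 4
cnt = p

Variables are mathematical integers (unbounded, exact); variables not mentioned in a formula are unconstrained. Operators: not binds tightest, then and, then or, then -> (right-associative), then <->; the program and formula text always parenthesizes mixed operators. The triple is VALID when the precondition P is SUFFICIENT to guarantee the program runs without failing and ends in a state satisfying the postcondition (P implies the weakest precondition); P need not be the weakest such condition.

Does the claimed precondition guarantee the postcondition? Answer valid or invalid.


Working backward. After the program, the postcondition 3*val + 8 <= 7 or ((y + y + 3 != x - 2*y + 1 and x + 6 > cnt + 4) and val - 2 < 1) must hold; in canonical form it is 3*val <= -1 or (4*y != x - 2 and x > cnt - 2 and val < 3).
Before cnt := p: 3*val <= -1 or (4*y != x - 2 and x > p - 2 and val < 3)
Before x := y + 2*y + 4: 3*val <= -1 or (y != 2 and 3*y > p - 6 and val < 3)
The weakest precondition is 3*val <= -1 or (y != 2 and 3*y > p - 6 and val < 3).
Check whether val = 0 implies it.
Countermodel: at the initial state p = 11, val = 0, y = 2, the precondition holds but the weakest precondition fails.
Answer: invalid


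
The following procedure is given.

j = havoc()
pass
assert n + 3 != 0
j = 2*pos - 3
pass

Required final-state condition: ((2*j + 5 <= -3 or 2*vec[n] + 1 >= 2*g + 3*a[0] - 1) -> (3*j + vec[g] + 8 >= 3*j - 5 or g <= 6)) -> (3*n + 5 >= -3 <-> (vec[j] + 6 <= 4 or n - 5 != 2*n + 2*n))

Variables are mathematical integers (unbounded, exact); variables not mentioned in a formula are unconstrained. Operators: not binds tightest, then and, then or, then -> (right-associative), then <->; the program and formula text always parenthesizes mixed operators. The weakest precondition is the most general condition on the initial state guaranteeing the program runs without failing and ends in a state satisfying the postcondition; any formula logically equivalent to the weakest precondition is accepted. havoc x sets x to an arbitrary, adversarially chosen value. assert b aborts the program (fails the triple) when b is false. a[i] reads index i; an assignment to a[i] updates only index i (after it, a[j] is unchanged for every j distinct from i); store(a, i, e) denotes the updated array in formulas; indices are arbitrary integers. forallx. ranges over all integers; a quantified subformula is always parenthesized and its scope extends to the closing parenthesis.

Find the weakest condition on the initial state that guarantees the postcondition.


Working backward. After the program, the postcondition ((2*j + 5 <= -3 or 2*vec[n] + 1 >= 2*g + 3*a[0] - 1) -> (3*j + vec[g] + 8 >= 3*j - 5 or g <= 6)) -> (3*n + 5 >= -3 <-> (vec[j] + 6 <= 4 or n - 5 != 2*n + 2*n)) must hold; in canonical form it is ((2*j <= -8 or 2*vec[n] >= 3*a[0] + 2*g - 2) -> (vec[g] >= -13 or g <= 6)) -> (3*n >= -8 <-> (vec[j] <= -2 or 3*n != -5)).
Before skip: ((2*j <= -8 or 2*vec[n] >= 3*a[0] + 2*g - 2) -> (vec[g] >= -13 or g <= 6)) -> (3*n >= -8 <-> (vec[j] <= -2 or 3*n != -5))
Before j := 2*pos - 3: ((4*pos <= -2 or 2*vec[n] >= 3*a[0] + 2*g - 2) -> (vec[g] >= -13 or g <= 6)) -> (3*n >= -8 <-> (vec[2*pos - 3] <= -2 or 3*n != -5))
Before assert n + 3 != 0: n != -3 and (((4*pos <= -2 or 2*vec[n] >= 3*a[0] + 2*g - 2) -> (vec[g] >= -13 or g <= 6)) -> (3*n >= -8 <-> (vec[2*pos - 3] <= -2 or 3*n != -5)))
Before skip: n != -3 and (((4*pos <= -2 or 2*vec[n] >= 3*a[0] + 2*g - 2) -> (vec[g] >= -13 or g <= 6)) -> (3*n >= -8 <-> (vec[2*pos - 3] <= -2 or 3*n != -5)))
Before havoc j: n != -3 and (((4*pos <= -2 or 2*vec[n] >= 3*a[0] + 2*g - 2) -> (vec[g] >= -13 or g <= 6)) -> (3*n >= -8 <-> (vec[2*pos - 3] <= -2 or 3*n != -5)))
Answer: WP = n != -3 and (((4*pos <= -2 or 2*vec[n] >= 3*a[0] + 2*g - 2) -> (vec[g] >= -13 or g <= 6)) -> (3*n >= -8 <-> (vec[2*pos - 3] <= -2 or 3*n != -5)))


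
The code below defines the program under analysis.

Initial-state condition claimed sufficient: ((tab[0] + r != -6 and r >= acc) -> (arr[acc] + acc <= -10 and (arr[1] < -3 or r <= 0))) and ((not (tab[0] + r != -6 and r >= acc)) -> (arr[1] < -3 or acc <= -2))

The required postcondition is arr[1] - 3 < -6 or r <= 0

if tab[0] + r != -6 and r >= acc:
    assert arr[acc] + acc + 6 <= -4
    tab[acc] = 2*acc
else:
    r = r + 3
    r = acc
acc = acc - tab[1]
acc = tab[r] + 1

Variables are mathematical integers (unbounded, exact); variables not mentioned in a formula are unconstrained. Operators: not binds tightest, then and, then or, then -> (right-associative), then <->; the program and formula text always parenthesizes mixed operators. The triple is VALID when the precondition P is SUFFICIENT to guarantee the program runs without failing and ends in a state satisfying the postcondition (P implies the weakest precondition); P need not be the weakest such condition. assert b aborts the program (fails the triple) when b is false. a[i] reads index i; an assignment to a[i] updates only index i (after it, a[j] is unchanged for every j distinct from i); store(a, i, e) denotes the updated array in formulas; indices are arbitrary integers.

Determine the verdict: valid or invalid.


Working backward. After the program, the postcondition arr[1] - 3 < -6 or r <= 0 must hold; in canonical form it is arr[1] < -3 or r <= 0.
Before acc := tab[r] + 1: arr[1] < -3 or r <= 0
Before acc := acc - tab[1]: arr[1] < -3 or r <= 0
Then branch requires arr[acc] + acc <= -10 and (arr[1] < -3 or r <= 0); else branch requires arr[1] < -3 or acc <= 0.
Before the if: ((tab[0] + r != -6 and r >= acc) -> (arr[acc] + acc <= -10 and (arr[1] < -3 or r <= 0))) and ((not (tab[0] + r != -6 and r >= acc)) -> (arr[1] < -3 or acc <= 0))
The weakest precondition is ((tab[0] + r != -6 and r >= acc) -> (arr[acc] + acc <= -10 and (arr[1] < -3 or r <= 0))) and ((not (tab[0] + r != -6 and r >= acc)) -> (arr[1] < -3 or acc <= 0)).
Check whether ((tab[0] + r != -6 and r >= acc) -> (arr[acc] + acc <= -10 and (arr[1] < -3 or r <= 0))) and ((not (tab[0] + r != -6 and r >= acc)) -> (arr[1] < -3 or acc <= -2)) implies it.
Every state satisfying the precondition satisfies the weakest precondition: the implication holds.
Answer: valid


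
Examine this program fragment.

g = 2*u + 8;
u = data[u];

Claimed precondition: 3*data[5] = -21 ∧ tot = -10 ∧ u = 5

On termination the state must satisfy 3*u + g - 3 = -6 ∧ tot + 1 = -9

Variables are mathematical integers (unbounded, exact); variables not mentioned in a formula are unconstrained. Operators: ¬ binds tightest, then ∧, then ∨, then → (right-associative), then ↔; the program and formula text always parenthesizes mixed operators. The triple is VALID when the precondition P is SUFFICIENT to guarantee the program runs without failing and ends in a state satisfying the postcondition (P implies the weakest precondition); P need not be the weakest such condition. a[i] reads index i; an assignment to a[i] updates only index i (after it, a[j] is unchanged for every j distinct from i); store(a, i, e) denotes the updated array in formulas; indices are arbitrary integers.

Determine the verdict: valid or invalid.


Working backward. After the program, the postcondition 3*u + g - 3 = -6 ∧ tot + 1 = -9 must hold; in canonical form it is g + 3*u = -3 ∧ tot = -10.
Before u := data[u]: 3*data[u] + g = -3 ∧ tot = -10
Before g := 2*u + 8: 3*data[u] + 2*u = -11 ∧ tot = -10
The weakest precondition is 3*data[u] + 2*u = -11 ∧ tot = -10.
Check whether 3*data[5] = -21 ∧ tot = -10 ∧ u = 5 implies it.
Every state satisfying the precondition satisfies the weakest precondition: the implication holds.
Answer: valid


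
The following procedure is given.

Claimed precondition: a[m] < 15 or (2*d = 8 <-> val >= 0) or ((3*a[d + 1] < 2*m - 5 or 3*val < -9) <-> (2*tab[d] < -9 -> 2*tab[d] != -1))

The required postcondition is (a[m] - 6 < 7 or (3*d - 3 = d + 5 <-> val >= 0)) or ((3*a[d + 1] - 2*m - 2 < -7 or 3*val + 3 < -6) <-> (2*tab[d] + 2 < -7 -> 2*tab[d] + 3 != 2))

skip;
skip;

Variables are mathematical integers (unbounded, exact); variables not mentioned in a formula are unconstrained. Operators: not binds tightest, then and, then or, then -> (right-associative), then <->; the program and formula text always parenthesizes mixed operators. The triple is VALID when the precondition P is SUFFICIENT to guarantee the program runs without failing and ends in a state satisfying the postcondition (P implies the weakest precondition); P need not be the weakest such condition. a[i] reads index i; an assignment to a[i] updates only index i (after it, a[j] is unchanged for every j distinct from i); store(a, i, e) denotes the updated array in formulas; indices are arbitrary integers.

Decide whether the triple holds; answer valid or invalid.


Working backward. After the program, the postcondition (a[m] - 6 < 7 or (3*d - 3 = d + 5 <-> val >= 0)) or ((3*a[d + 1] - 2*m - 2 < -7 or 3*val + 3 < -6) <-> (2*tab[d] + 2 < -7 -> 2*tab[d] + 3 != 2)) must hold; in canonical form it is a[m] < 13 or (2*d = 8 <-> val >= 0) or ((3*a[d + 1] < 2*m - 5 or 3*val < -9) <-> (2*tab[d] < -9 -> 2*tab[d] != -1)).
Before skip: a[m] < 13 or (2*d = 8 <-> val >= 0) or ((3*a[d + 1] < 2*m - 5 or 3*val < -9) <-> (2*tab[d] < -9 -> 2*tab[d] != -1))
Before skip: a[m] < 13 or (2*d = 8 <-> val >= 0) or ((3*a[d + 1] < 2*m - 5 or 3*val < -9) <-> (2*tab[d] < -9 -> 2*tab[d] != -1))
The weakest precondition is a[m] < 13 or (2*d = 8 <-> val >= 0) or ((3*a[d + 1] < 2*m - 5 or 3*val < -9) <-> (2*tab[d] < -9 -> 2*tab[d] != -1)).
Check whether a[m] < 15 or (2*d = 8 <-> val >= 0) or ((3*a[d + 1] < 2*m - 5 or 3*val < -9) <-> (2*tab[d] < -9 -> 2*tab[d] != -1)) implies it.
Countermodel: at the initial state a = {[0] = 13, [4] = 13, [5] = 7040, elsewhere 13}, d = 4, m = 0, tab = {[0] = 0, [4] = 0, [5] = 0, elsewhere 0}, val = -1, the precondition holds but the weakest precondition fails.
Answer: invalid


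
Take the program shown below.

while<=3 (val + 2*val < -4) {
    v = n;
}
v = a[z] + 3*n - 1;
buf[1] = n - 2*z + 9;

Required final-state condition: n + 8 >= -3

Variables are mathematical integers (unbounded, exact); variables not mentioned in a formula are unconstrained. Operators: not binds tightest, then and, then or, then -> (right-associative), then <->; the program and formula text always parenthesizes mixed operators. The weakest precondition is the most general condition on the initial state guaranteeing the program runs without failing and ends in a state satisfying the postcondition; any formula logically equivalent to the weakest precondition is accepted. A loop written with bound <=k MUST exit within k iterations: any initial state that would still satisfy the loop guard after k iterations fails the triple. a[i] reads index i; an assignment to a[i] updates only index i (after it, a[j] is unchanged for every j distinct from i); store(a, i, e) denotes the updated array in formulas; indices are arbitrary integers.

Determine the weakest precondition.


Working backward. After the program, the postcondition n + 8 >= -3 must hold; in canonical form it is n >= -11.
Before buf[1] := n - 2*z + 9: n >= -11
Before v := a[z] + 3*n - 1: n >= -11
Before the loop (bound <=3), unroll the exhaustion recursion (WP_0 = exit-now case; WP_j = one more guarded iteration, up to j = 3):
  WP_0: (not (3*val < -4)) and n >= -11
  WP_1: (3*val < -4 -> ((not (3*val < -4)) and n >= -11)) and ((not (3*val < -4)) -> n >= -11)
  WP_2: (3*val < -4 -> ((3*val < -4 -> ((not (3*val < -4)) and n >= -11)) and ((not (3*val < -4)) -> n >= -11))) and ((not (3*val < -4)) -> n >= -11)
  WP_3: (3*val < -4 -> ((3*val < -4 -> ((3*val < -4 -> ((not (3*val < -4)) and n >= -11)) and ((not (3*val < -4)) -> n >= -11))) and ((not (3*val < -4)) -> n >= -11))) and ((not (3*val < -4)) -> n >= -11)
So before the loop: (3*val < -4 -> ((3*val < -4 -> ((3*val < -4 -> ((not (3*val < -4)) and n >= -11)) and ((not (3*val < -4)) -> n >= -11))) and ((not (3*val < -4)) -> n >= -11))) and ((not (3*val < -4)) -> n >= -11)
Answer: WP = (3*val < -4 -> ((3*val < -4 -> ((3*val < -4 -> ((not (3*val < -4)) and n >= -11)) and ((not (3*val < -4)) -> n >= -11))) and ((not (3*val < -4)) -> n >= -11))) and ((not (3*val < -4)) -> n >= -11)


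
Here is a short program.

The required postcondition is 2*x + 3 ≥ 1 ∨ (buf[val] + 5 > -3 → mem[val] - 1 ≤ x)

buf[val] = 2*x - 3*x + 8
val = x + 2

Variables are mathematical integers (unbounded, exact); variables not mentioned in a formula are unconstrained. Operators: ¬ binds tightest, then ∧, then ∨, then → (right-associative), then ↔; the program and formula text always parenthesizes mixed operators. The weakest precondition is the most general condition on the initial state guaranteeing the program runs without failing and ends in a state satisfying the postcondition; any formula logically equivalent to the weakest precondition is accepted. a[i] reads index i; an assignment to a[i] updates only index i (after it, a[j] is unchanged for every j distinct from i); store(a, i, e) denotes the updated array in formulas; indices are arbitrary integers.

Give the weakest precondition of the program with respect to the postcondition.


Working backward. After the program, the postcondition 2*x + 3 ≥ 1 ∨ (buf[val] + 5 > -3 → mem[val] - 1 ≤ x) must hold; in canonical form it is 2*x ≥ -2 ∨ (buf[val] > -8 → mem[val] ≤ x + 1).
Before val := x + 2: 2*x ≥ -2 ∨ (buf[x + 2] > -8 → mem[x + 2] ≤ x + 1)
Before buf[val] := 2*x - 3*x + 8: 2*x ≥ -2 ∨ (store(buf, val, -x + 8)[x + 2] > -8 → mem[x + 2] ≤ x + 1)
Answer: WP = 2*x ≥ -2 ∨ (store(buf, val, -x + 8)[x + 2] > -8 → mem[x + 2] ≤ x + 1)


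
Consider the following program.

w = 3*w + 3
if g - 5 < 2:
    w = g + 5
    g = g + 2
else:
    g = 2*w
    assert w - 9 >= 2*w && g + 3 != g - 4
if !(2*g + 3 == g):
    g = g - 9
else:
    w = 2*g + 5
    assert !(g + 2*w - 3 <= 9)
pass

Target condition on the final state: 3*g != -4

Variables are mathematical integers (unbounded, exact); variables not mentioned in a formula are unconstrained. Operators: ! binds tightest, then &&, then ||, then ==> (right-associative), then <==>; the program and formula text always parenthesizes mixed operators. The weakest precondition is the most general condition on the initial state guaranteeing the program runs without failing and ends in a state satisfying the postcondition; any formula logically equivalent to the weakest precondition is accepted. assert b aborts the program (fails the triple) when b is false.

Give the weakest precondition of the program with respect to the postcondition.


Working backward. After the program, 3*g != -4 must hold.
Before skip: 3*g != -4
Then branch requires 3*g != 23; else branch requires (!(5*g <= 2)) && 3*g != -4.
Before the if: ((!(g == -3)) ==> 3*g != 23) && (g == -3 ==> ((!(5*g <= 2)) && 3*g != -4))
Then branch requires ((!(g == -5)) ==> 3*g != 17) && (g == -5 ==> ((!(5*g <= -8)) && 3*g != -10)); else branch requires w <= -9 && ((!(2*w == -3)) ==> 6*w != 23) && (2*w == -3 ==> ((!(10*w <= 2)) && 6*w != -4)).
Before the if: (g < 7 ==> (((!(g == -5)) ==> 3*g != 17) && (g == -5 ==> ((!(5*g <= -8)) && 3*g != -10)))) && ((!(g < 7)) ==> (w <= -9 && ((!(2*w == -3)) ==> 6*w != 23) && (2*w == -3 ==> ((!(10*w <= 2)) && 6*w != -4))))
Before w := 3*w + 3: (g < 7 ==> (((!(g == -5)) ==> 3*g != 17) && (g == -5 ==> ((!(5*g <= -8)) && 3*g != -10)))) && ((!(g < 7)) ==> (3*w <= -12 && ((!(6*w == -9)) ==> 18*w != 5) && (6*w == -9 ==> ((!(30*w <= -28)) && 18*w != -22))))
Answer: WP = (g < 7 ==> (((!(g == -5)) ==> 3*g != 17) && (g == -5 ==> ((!(5*g <= -8)) && 3*g != -10)))) && ((!(g < 7)) ==> (3*w <= -12 && ((!(6*w == -9)) ==> 18*w != 5) && (6*w == -9 ==> ((!(30*w <= -28)) && 18*w != -22))))


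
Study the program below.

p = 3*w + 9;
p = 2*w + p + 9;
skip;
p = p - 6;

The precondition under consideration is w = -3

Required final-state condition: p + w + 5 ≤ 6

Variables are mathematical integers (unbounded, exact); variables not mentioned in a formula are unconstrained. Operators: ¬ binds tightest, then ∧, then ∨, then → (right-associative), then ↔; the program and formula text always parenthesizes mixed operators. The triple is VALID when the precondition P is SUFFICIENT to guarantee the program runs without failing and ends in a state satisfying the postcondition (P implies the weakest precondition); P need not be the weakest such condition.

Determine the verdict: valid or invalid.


Working backward. After the program, the postcondition p + w + 5 ≤ 6 must hold; in canonical form it is p + w ≤ 1.
Before p := p - 6: p + w ≤ 7
Before skip: p + w ≤ 7
Before p := 2*w + p + 9: p + 3*w ≤ -2
Before p := 3*w + 9: 6*w ≤ -11
The weakest precondition is 6*w ≤ -11.
Check whether w = -3 implies it.
Every state satisfying the precondition satisfies the weakest precondition: the implication holds.
Answer: valid


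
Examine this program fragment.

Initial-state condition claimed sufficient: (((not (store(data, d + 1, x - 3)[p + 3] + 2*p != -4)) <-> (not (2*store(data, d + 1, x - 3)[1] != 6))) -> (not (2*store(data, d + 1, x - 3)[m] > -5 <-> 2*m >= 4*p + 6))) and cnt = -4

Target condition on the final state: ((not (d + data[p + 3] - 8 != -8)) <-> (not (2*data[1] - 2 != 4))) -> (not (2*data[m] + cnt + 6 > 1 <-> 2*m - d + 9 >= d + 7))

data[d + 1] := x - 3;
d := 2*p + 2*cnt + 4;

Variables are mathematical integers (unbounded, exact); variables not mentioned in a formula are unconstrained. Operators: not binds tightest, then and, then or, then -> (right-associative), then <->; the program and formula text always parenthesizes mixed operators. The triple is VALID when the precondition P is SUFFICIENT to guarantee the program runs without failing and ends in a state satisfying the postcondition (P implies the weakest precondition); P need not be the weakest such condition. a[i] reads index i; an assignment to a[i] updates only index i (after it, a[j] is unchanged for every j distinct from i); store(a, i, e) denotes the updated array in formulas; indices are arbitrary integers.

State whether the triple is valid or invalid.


Working backward. After the program, the postcondition ((not (d + data[p + 3] - 8 != -8)) <-> (not (2*data[1] - 2 != 4))) -> (not (2*data[m] + cnt + 6 > 1 <-> 2*m - d + 9 >= d + 7)) must hold; in canonical form it is ((not (data[p + 3] + d != 0)) <-> (not (2*data[1] != 6))) -> (not (2*data[m] + cnt > -5 <-> 2*m >= 2*d - 2)).
Before d := 2*p + 2*cnt + 4: ((not (data[p + 3] + 2*cnt + 2*p != -4)) <-> (not (2*data[1] != 6))) -> (not (2*data[m] + cnt > -5 <-> 2*m >= 4*cnt + 4*p + 6))
Before data[d + 1] := x - 3: ((not (store(data, d + 1, x - 3)[p + 3] + 2*cnt + 2*p != -4)) <-> (not (2*store(data, d + 1, x - 3)[1] != 6))) -> (not (2*store(data, d + 1, x - 3)[m] + cnt > -5 <-> 2*m >= 4*cnt + 4*p + 6))
The weakest precondition is ((not (store(data, d + 1, x - 3)[p + 3] + 2*cnt + 2*p != -4)) <-> (not (2*store(data, d + 1, x - 3)[1] != 6))) -> (not (2*store(data, d + 1, x - 3)[m] + cnt > -5 <-> 2*m >= 4*cnt + 4*p + 6)).
Check whether (((not (store(data, d + 1, x - 3)[p + 3] + 2*p != -4)) <-> (not (2*store(data, d + 1, x - 3)[1] != 6))) -> (not (2*store(data, d + 1, x - 3)[m] > -5 <-> 2*m >= 4*p + 6))) and cnt = -4 implies it.
Countermodel: at the initial state cnt = -4, d = -1, data = {[0] = 6, [1] = 6, [3] = -4, [15521] = 0, elsewhere 6}, m = 15521, p = 0, x = 9, the precondition holds but the weakest precondition fails.
Answer: invalid


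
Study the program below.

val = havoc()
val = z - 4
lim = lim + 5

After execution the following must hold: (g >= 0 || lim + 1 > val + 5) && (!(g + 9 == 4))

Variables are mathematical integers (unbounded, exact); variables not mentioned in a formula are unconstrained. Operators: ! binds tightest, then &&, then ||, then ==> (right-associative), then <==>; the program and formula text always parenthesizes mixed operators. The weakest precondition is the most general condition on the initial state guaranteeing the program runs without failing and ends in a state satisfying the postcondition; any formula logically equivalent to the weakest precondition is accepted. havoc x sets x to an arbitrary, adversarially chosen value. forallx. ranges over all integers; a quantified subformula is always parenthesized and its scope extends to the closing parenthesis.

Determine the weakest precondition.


Working backward. After the program, the postcondition (g >= 0 || lim + 1 > val + 5) && (!(g + 9 == 4)) must hold; in canonical form it is (g >= 0 || lim > val + 4) && (!(g == -5)).
Before lim := lim + 5: (g >= 0 || lim > val - 1) && (!(g == -5))
Before val := z - 4: (g >= 0 || lim > z - 5) && (!(g == -5))
Before havoc val: (g >= 0 || lim > z - 5) && (!(g == -5))
Answer: WP = (g >= 0 || lim > z - 5) && (!(g == -5))


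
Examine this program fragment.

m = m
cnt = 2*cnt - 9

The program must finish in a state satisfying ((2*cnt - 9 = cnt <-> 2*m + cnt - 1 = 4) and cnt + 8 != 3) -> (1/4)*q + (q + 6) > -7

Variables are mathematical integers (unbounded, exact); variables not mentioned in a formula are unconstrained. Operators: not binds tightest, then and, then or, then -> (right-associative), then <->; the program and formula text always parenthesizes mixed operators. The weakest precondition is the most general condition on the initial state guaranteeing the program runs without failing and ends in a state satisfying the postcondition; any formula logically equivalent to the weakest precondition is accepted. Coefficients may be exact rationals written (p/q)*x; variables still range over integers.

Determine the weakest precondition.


Working backward. After the program, the postcondition ((2*cnt - 9 = cnt <-> 2*m + cnt - 1 = 4) and cnt + 8 != 3) -> (1/4)*q + (q + 6) > -7 must hold; in canonical form it is ((cnt = 9 <-> cnt + 2*m = 5) and cnt != -5) -> (5/4)*q > -13.
Before cnt := 2*cnt - 9: ((2*cnt = 18 <-> 2*cnt + 2*m = 14) and 2*cnt != 4) -> (5/4)*q > -13
Before m := m: ((2*cnt = 18 <-> 2*cnt + 2*m = 14) and 2*cnt != 4) -> (5/4)*q > -13
Answer: WP = ((2*cnt = 18 <-> 2*cnt + 2*m = 14) and 2*cnt != 4) -> (5/4)*q > -13


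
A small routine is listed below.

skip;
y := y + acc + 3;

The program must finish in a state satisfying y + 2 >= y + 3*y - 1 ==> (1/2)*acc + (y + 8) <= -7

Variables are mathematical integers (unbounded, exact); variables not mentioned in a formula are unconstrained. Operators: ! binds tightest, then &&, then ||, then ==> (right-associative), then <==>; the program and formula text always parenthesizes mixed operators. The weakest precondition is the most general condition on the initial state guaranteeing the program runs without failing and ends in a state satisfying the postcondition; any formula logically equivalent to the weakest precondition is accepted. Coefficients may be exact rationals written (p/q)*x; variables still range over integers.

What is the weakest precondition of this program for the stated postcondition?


Working backward. After the program, the postcondition y + 2 >= y + 3*y - 1 ==> (1/2)*acc + (y + 8) <= -7 must hold; in canonical form it is 3*y <= 3 ==> (1/2)*acc + y <= -15.
Before y := y + acc + 3: 3*acc + 3*y <= -6 ==> (3/2)*acc + y <= -18
Before skip: 3*acc + 3*y <= -6 ==> (3/2)*acc + y <= -18
Answer: WP = 3*acc + 3*y <= -6 ==> (3/2)*acc + y <= -18


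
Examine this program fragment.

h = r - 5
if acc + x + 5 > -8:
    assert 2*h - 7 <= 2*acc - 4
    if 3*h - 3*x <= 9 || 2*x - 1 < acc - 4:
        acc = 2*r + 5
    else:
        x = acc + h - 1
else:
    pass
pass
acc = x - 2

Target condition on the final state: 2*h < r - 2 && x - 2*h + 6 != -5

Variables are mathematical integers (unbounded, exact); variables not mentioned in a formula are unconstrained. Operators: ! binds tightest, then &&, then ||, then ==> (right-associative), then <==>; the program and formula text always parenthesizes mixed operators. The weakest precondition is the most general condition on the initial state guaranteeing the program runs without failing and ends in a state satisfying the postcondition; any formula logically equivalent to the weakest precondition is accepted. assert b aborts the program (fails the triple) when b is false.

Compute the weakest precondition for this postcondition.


Working backward. After the program, the postcondition 2*h < r - 2 && x - 2*h + 6 != -5 must hold; in canonical form it is 2*h < r - 2 && x != 2*h - 11.
Before acc := x - 2: 2*h < r - 2 && x != 2*h - 11
Before skip: 2*h < r - 2 && x != 2*h - 11
Then branch requires 2*h <= 2*acc + 3 && ((3*h <= 3*x + 9 || 2*x < acc - 3) ==> (2*h < r - 2 && x != 2*h - 11)) && ((!(3*h <= 3*x + 9 || 2*x < acc - 3)) ==> (2*h < r - 2 && acc != h - 10)); else branch requires 2*h < r - 2 && x != 2*h - 11.
Before the if: (acc + x > -13 ==> (2*h <= 2*acc + 3 && ((3*h <= 3*x + 9 || 2*x < acc - 3) ==> (2*h < r - 2 && x != 2*h - 11)) && ((!(3*h <= 3*x + 9 || 2*x < acc - 3)) ==> (2*h < r - 2 && acc != h - 10)))) && ((!(acc + x > -13)) ==> (2*h < r - 2 && x != 2*h - 11))
Before h := r - 5: (acc + x > -13 ==> (2*r <= 2*acc + 13 && ((3*r <= 3*x + 24 || 2*x < acc - 3) ==> (r < 8 && x != 2*r - 21)) && ((!(3*r <= 3*x + 24 || 2*x < acc - 3)) ==> (r < 8 && acc != r - 15)))) && ((!(acc + x > -13)) ==> (r < 8 && x != 2*r - 21))
Answer: WP = (acc + x > -13 ==> (2*r <= 2*acc + 13 && ((3*r <= 3*x + 24 || 2*x < acc - 3) ==> (r < 8 && x != 2*r - 21)) && ((!(3*r <= 3*x + 24 || 2*x < acc - 3)) ==> (r < 8 && acc != r - 15)))) && ((!(acc + x > -13)) ==> (r < 8 && x != 2*r - 21))


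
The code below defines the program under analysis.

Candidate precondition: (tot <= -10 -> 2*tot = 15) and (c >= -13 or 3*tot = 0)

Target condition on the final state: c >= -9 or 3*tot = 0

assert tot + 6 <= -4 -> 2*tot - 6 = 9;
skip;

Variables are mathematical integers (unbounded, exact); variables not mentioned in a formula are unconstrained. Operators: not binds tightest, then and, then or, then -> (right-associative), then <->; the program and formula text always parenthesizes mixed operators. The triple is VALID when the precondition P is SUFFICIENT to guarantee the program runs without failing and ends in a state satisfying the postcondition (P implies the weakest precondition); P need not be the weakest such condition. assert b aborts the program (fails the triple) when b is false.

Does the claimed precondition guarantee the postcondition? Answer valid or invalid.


Working backward. After the program, c >= -9 or 3*tot = 0 must hold.
Before skip: c >= -9 or 3*tot = 0
Before assert tot + 6 <= -4 -> 2*tot - 6 = 9: (tot <= -10 -> 2*tot = 15) and (c >= -9 or 3*tot = 0)
The weakest precondition is (tot <= -10 -> 2*tot = 15) and (c >= -9 or 3*tot = 0).
Check whether (tot <= -10 -> 2*tot = 15) and (c >= -13 or 3*tot = 0) implies it.
Countermodel: at the initial state c = -10, tot = 1, the precondition holds but the weakest precondition fails.
Answer: invalid


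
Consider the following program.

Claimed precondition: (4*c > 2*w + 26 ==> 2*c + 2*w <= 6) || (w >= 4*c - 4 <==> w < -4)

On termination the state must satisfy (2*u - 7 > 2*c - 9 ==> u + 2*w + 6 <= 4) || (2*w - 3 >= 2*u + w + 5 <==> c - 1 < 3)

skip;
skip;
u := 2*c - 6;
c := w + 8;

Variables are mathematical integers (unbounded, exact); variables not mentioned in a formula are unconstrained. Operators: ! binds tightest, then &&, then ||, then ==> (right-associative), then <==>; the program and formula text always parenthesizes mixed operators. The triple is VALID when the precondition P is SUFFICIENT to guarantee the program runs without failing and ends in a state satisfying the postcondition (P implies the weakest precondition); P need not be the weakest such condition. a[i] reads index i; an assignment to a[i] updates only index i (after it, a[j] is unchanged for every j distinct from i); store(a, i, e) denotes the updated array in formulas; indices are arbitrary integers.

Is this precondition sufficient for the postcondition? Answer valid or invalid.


Working backward. After the program, the postcondition (2*u - 7 > 2*c - 9 ==> u + 2*w + 6 <= 4) || (2*w - 3 >= 2*u + w + 5 <==> c - 1 < 3) must hold; in canonical form it is (2*u > 2*c - 2 ==> u + 2*w <= -2) || (w >= 2*u + 8 <==> c < 4).
Before c := w + 8: (2*u > 2*w + 14 ==> u + 2*w <= -2) || (w >= 2*u + 8 <==> w < -4)
Before u := 2*c - 6: (4*c > 2*w + 26 ==> 2*c + 2*w <= 4) || (w >= 4*c - 4 <==> w < -4)
Before skip: (4*c > 2*w + 26 ==> 2*c + 2*w <= 4) || (w >= 4*c - 4 <==> w < -4)
Before skip: (4*c > 2*w + 26 ==> 2*c + 2*w <= 4) || (w >= 4*c - 4 <==> w < -4)
The weakest precondition is (4*c > 2*w + 26 ==> 2*c + 2*w <= 4) || (w >= 4*c - 4 <==> w < -4).
Check whether (4*c > 2*w + 26 ==> 2*c + 2*w <= 6) || (w >= 4*c - 4 <==> w < -4) implies it.
Countermodel: at the initial state c = 8, w = -5, the precondition holds but the weakest precondition fails.
Answer: invalid


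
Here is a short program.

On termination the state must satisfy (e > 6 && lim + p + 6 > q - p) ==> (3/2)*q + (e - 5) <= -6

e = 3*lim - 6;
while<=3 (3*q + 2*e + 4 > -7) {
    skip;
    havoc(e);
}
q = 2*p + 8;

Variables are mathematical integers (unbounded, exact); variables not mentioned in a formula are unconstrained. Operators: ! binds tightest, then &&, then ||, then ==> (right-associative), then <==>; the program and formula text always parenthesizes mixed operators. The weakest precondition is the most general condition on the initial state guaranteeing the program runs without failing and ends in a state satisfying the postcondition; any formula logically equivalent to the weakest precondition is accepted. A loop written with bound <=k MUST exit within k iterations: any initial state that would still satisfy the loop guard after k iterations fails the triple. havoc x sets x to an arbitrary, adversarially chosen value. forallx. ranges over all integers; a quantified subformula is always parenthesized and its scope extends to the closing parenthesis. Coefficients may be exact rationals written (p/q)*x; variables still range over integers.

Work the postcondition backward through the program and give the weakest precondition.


Working backward. After the program, the postcondition (e > 6 && lim + p + 6 > q - p) ==> (3/2)*q + (e - 5) <= -6 must hold; in canonical form it is (e > 6 && lim + 2*p > q - 6) ==> e + (3/2)*q <= -1.
Before q := 2*p + 8: (e > 6 && lim > 2) ==> e + 3*p <= -13
Before the loop (bound <=3), unroll the exhaustion recursion (WP_0 = exit-now case; WP_j = one more guarded iteration, up to j = 3):
  WP_0: (!(2*e + 3*q > -11)) && ((e > 6 && lim > 2) ==> e + 3*p <= -13)
  WP_1: (2*e + 3*q > -11 ==> (forall e_1. ((!(2*e_1 + 3*q > -11)) && ((e_1 > 6 && lim > 2) ==> e_1 + 3*p <= -13)))) && ((!(2*e + 3*q > -11)) ==> ((e > 6 && lim > 2) ==> e + 3*p <= -13))
  WP_2: (2*e + 3*q > -11 ==> (forall e_2. ((2*e_2 + 3*q > -11 ==> (forall e_1. ((!(2*e_1 + 3*q > -11)) && ((e_1 > 6 && lim > 2) ==> e_1 + 3*p <= -13)))) && ((!(2*e_2 + 3*q > -11)) ==> ((e_2 > 6 && lim > 2) ==> e_2 + 3*p <= -13))))) && ((!(2*e + 3*q > -11)) ==> ((e > 6 && lim > 2) ==> e + 3*p <= -13))
  WP_3: (2*e + 3*q > -11 ==> (forall e_3. ((2*e_3 + 3*q > -11 ==> (forall e_2. ((2*e_2 + 3*q > -11 ==> (forall e_1. ((!(2*e_1 + 3*q > -11)) && ((e_1 > 6 && lim > 2) ==> e_1 + 3*p <= -13)))) && ((!(2*e_2 + 3*q > -11)) ==> ((e_2 > 6 && lim > 2) ==> e_2 + 3*p <= -13))))) && ((!(2*e_3 + 3*q > -11)) ==> ((e_3 > 6 && lim > 2) ==> e_3 + 3*p <= -13))))) && ((!(2*e + 3*q > -11)) ==> ((e > 6 && lim > 2) ==> e + 3*p <= -13))
So before the loop: (2*e + 3*q > -11 ==> (forall e_3. ((2*e_3 + 3*q > -11 ==> (forall e_2. ((2*e_2 + 3*q > -11 ==> (forall e_1. ((!(2*e_1 + 3*q > -11)) && ((e_1 > 6 && lim > 2) ==> e_1 + 3*p <= -13)))) && ((!(2*e_2 + 3*q > -11)) ==> ((e_2 > 6 && lim > 2) ==> e_2 + 3*p <= -13))))) && ((!(2*e_3 + 3*q > -11)) ==> ((e_3 > 6 && lim > 2) ==> e_3 + 3*p <= -13))))) && ((!(2*e + 3*q > -11)) ==> ((e > 6 && lim > 2) ==> e + 3*p <= -13))
Before e := 3*lim - 6: (6*lim + 3*q > 1 ==> (forall e_3. ((2*e_3 + 3*q > -11 ==> (forall e_2. ((2*e_2 + 3*q > -11 ==> (forall e_1. ((!(2*e_1 + 3*q > -11)) && ((e_1 > 6 && lim > 2) ==> e_1 + 3*p <= -13)))) && ((!(2*e_2 + 3*q > -11)) ==> ((e_2 > 6 && lim > 2) ==> e_2 + 3*p <= -13))))) && ((!(2*e_3 + 3*q > -11)) ==> ((e_3 > 6 && lim > 2) ==> e_3 + 3*p <= -13))))) && ((!(6*lim + 3*q > 1)) ==> ((3*lim > 12 && lim > 2) ==> 3*lim + 3*p <= -7))
Answer: WP = (6*lim + 3*q > 1 ==> (forall e_3. ((2*e_3 + 3*q > -11 ==> (forall e_2. ((2*e_2 + 3*q > -11 ==> (forall e_1. ((!(2*e_1 + 3*q > -11)) && ((e_1 > 6 && lim > 2) ==> e_1 + 3*p <= -13)))) && ((!(2*e_2 + 3*q > -11)) ==> ((e_2 > 6 && lim > 2) ==> e_2 + 3*p <= -13))))) && ((!(2*e_3 + 3*q > -11)) ==> ((e_3 > 6 && lim > 2) ==> e_3 + 3*p <= -13))))) && ((!(6*lim + 3*q > 1)) ==> ((3*lim > 12 && lim > 2) ==> 3*lim + 3*p <= -7))


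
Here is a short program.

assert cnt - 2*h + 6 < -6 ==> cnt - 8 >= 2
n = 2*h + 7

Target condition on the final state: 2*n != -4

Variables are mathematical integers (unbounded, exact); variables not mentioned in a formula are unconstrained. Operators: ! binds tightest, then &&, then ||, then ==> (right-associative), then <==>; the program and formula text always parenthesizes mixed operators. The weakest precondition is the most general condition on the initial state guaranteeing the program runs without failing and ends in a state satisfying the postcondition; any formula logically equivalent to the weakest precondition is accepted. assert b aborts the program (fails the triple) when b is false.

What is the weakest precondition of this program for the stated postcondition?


Working backward. After the program, 2*n != -4 must hold.
Before n := 2*h + 7: 4*h != -18
Before assert cnt - 2*h + 6 < -6 ==> cnt - 8 >= 2: (cnt < 2*h - 12 ==> cnt >= 10) && 4*h != -18
Answer: WP = (cnt < 2*h - 12 ==> cnt >= 10) && 4*h != -18


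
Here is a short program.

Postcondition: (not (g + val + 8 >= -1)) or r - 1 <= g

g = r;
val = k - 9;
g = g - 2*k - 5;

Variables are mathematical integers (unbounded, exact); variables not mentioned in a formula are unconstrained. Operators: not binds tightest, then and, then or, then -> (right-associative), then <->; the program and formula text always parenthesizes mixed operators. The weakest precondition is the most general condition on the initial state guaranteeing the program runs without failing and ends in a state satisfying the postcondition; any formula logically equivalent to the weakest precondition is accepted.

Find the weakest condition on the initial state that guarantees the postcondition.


Working backward. After the program, the postcondition (not (g + val + 8 >= -1)) or r - 1 <= g must hold; in canonical form it is (not (g + val >= -9)) or r <= g + 1.
Before g := g - 2*k - 5: (not (g + val >= 2*k - 4)) or 2*k + r <= g - 4
Before val := k - 9: (not (g >= k + 5)) or 2*k + r <= g - 4
Before g := r: (not (r >= k + 5)) or 2*k <= -4
Answer: WP = (not (r >= k + 5)) or 2*k <= -4


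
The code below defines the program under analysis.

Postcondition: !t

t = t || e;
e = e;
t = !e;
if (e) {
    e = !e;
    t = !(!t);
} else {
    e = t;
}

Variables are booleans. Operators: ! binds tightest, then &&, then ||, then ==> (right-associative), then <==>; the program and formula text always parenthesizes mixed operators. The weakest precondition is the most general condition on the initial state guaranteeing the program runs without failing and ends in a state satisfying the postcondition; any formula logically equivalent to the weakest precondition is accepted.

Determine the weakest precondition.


Working backward. After the program, !t must hold.
Then branch requires !t; else branch requires !t.
Before the if: (e ==> (!t)) && ((!e) ==> (!t))
Before t := !e: (!e) ==> e
Before e := e: (!e) ==> e
Before t := t || e: (!e) ==> e
Answer: WP = (!e) ==> e


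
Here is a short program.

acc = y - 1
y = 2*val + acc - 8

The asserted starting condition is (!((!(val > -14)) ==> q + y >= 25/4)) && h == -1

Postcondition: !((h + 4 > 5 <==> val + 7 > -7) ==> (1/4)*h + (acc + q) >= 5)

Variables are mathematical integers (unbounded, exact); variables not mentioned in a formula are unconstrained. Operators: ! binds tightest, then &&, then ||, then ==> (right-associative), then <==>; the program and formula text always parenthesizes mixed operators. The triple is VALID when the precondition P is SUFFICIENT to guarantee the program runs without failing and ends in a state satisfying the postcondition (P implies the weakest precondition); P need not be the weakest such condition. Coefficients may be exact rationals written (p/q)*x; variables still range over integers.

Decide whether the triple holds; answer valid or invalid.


Working backward. After the program, the postcondition !((h + 4 > 5 <==> val + 7 > -7) ==> (1/4)*h + (acc + q) >= 5) must hold; in canonical form it is !((h > 1 <==> val > -14) ==> acc + (1/4)*h + q >= 5).
Before y := 2*val + acc - 8: !((h > 1 <==> val > -14) ==> acc + (1/4)*h + q >= 5)
Before acc := y - 1: !((h > 1 <==> val > -14) ==> (1/4)*h + q + y >= 6)
The weakest precondition is !((h > 1 <==> val > -14) ==> (1/4)*h + q + y >= 6).
Check whether (!((!(val > -14)) ==> q + y >= 25/4)) && h == -1 implies it.
Every state satisfying the precondition satisfies the weakest precondition: the implication holds.
Answer: valid
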